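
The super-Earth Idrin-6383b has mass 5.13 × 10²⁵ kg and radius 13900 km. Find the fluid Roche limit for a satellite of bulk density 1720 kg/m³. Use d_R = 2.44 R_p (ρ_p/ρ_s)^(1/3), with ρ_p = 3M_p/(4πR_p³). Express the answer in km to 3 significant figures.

46900 km

ρ_p = 3M_p/(4πR_p³) = 3 × (5.13 × 10²⁵) / (4π × (1.39 × 10⁷ m)³) = 4560 kg/m³
d_R = 2.44 × 13900 km × (4560/1720)^(1/3)
    = 46900 km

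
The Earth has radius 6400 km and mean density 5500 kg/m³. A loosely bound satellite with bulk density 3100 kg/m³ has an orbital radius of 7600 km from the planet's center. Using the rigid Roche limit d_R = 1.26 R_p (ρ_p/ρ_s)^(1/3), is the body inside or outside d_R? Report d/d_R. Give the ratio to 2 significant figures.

inside; d/d_R ≈ 0.78

d_R = 1.26 × (6400 km) × (5500/3100)^(1/3) = 9762 km
d/d_R = (7600) / (9762) = 0.78
Since d/d_R < 1, the body is inside the Roche limit.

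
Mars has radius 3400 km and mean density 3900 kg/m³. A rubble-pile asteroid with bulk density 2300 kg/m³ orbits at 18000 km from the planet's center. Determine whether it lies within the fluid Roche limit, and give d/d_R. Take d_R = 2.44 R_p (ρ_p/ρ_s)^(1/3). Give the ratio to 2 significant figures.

d_R = 2.44 × (3400 km) × (3900/2300)^(1/3) = 9893 km
d/d_R = (18000) / (9893) = 1.8
Since d/d_R > 1, the body is outside the Roche limit.

outside; d/d_R ≈ 1.8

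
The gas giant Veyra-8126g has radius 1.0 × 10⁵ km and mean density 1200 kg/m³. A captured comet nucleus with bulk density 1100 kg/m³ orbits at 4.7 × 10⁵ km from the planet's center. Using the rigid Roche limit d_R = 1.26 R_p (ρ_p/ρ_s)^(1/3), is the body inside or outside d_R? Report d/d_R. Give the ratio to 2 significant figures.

outside; d/d_R ≈ 3.6

d_R = 1.26 × (1.0 × 10⁵ km) × (1200/1100)^(1/3) = 1.297 × 10⁵ km
d/d_R = (4.7 × 10⁵) / (1.297 × 10⁵) = 3.6
Since d/d_R > 1, the body is outside the Roche limit.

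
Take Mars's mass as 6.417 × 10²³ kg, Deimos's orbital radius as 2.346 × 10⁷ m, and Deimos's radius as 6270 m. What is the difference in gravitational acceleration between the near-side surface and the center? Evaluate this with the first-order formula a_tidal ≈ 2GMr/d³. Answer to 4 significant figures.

The tidal stretch is the gradient of GM/d² times the body's extent r, hence the 1/d³ dependence.
Δg = 2GMr/d³
   = 2 × (6.674 × 10⁻¹¹) × (6.417 × 10²³) × (6270) / (2.346 × 10⁷)³
   = 4.159 × 10⁻⁵ m/s²

4.159 × 10⁻⁵ m/s²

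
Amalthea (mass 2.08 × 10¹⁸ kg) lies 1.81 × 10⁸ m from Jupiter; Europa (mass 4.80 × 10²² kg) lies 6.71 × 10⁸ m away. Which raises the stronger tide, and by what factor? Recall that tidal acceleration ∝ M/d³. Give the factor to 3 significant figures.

Tidal stretch scales as M/d³; compute that for each body.
Amalthea: (2.08 × 10¹⁸) / (1.81 × 10⁸)³ = 3.508 × 10⁻⁷
Europa: (4.80 × 10²²) / (6.71 × 10⁸)³ = 1.589 × 10⁻⁴
Ratio (larger/smaller) = 453

Europa, by a factor of ≈ 453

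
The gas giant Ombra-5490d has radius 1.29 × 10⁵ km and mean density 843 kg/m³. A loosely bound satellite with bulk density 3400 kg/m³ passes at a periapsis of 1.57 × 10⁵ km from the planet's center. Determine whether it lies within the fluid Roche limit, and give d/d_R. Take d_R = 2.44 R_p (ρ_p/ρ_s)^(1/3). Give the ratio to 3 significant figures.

inside; d/d_R ≈ 0.794

d_R = 2.44 × (1.29 × 10⁵ km) × (843/3400)^(1/3) = 1.977 × 10⁵ km
d/d_R = (1.57 × 10⁵) / (1.977 × 10⁵) = 0.794
Since d/d_R < 1, the body is inside the Roche limit.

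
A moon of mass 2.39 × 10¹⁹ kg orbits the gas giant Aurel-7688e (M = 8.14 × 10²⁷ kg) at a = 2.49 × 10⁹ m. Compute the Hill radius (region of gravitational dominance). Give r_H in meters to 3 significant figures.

r_H ≈ a (m/3M)^(1/3)
    = (2.49 × 10⁹) × (2.39 × 10¹⁹ / (3 × 8.14 × 10²⁷))^(1/3)
    = 2.47 × 10⁶ m

2.47 × 10⁶ m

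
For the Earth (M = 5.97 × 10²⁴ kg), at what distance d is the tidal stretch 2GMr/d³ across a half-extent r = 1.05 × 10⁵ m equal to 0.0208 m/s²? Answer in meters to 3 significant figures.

2GMr/d³ = a_tidal  ⇒  d = (2GMr / a_tidal)^(1/3)
d = (2 × 6.674×10⁻¹¹ × (5.97 × 10²⁴) × (1.05 × 10⁵) / (0.0208))^(1/3)
  = 1.59 × 10⁷ m

1.59 × 10⁷ m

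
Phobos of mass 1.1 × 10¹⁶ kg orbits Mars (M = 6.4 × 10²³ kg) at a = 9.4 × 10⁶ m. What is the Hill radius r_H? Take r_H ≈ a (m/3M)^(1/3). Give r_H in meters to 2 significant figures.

1.7 × 10⁴ m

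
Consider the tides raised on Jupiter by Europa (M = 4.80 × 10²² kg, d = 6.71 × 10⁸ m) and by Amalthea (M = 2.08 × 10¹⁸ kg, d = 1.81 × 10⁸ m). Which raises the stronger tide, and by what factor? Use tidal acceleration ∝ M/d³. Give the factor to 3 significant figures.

Tidal stretch scales as M/d³; compute that for each body.
Europa: (4.80 × 10²²) / (6.71 × 10⁸)³ = 1.589 × 10⁻⁴
Amalthea: (2.08 × 10¹⁸) / (1.81 × 10⁸)³ = 3.508 × 10⁻⁷
Ratio (larger/smaller) = 453

Europa, by a factor of ≈ 453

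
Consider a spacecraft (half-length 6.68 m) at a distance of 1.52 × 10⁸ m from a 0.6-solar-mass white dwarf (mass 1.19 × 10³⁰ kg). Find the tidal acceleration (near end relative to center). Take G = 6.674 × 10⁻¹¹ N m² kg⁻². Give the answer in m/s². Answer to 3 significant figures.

3.02 × 10⁻⁴ m/s²

The tidal stretch is the gradient of GM/d² times the body's extent r, hence the 1/d³ dependence.
a_tidal = 2GMr/d³
        = 2 × (6.674 × 10⁻¹¹) × (1.19 × 10³⁰) × (6.68) / (1.52 × 10⁸)³
        = 3.02 × 10⁻⁴ m/s²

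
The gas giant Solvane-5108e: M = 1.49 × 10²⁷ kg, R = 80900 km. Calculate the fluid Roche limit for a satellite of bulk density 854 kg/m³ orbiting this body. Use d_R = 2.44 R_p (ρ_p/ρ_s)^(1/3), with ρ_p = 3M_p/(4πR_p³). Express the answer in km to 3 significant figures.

1.82 × 10⁵ km

ρ_p = 3M_p/(4πR_p³) = 3 × (1.49 × 10²⁷) / (4π × (8.09 × 10⁷ m)³) = 672 kg/m³
d_R = 2.44 × 80900 km × (672/854)^(1/3)
    = 1.82 × 10⁵ km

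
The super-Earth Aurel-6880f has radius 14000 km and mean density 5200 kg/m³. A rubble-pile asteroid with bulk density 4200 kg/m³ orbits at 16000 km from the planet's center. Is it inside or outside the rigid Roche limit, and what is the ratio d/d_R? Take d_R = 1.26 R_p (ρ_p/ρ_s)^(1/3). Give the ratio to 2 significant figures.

d_R = 1.26 × (14000 km) × (5200/4200)^(1/3) = 18940 km
d/d_R = (16000) / (18940) = 0.84
Since d/d_R < 1, the body is inside the Roche limit.

inside; d/d_R ≈ 0.84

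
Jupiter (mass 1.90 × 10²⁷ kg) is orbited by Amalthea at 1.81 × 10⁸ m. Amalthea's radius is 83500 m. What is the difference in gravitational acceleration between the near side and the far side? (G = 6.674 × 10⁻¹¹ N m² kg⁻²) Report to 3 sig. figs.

Differencing GM/(d−r)² and GM/(d+r)² to first order in r/d gives 4GMr/d³.
a_tidal = 4GMr/d³
        = 4 × (6.674 × 10⁻¹¹) × (1.90 × 10²⁷) × (83500) / (1.81 × 10⁸)³
        = 7.14 × 10⁻³ m/s²

7.14 × 10⁻³ m/s²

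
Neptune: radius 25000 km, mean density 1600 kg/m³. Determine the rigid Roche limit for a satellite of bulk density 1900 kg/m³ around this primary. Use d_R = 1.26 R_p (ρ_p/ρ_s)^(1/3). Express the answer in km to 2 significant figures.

d_R = 1.26 × 25000 km × (1600/1900)^(1/3)
    = 30000 km

30000 km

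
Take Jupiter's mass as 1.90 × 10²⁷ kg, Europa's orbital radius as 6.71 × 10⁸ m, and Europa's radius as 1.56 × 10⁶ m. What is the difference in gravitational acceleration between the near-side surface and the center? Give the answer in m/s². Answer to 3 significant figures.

Since r ≪ d, expand the inverse-square field across one radius to get the leading 2GMr/d³ term.
Δa = 2GMr/d³
   = 2 × (6.674 × 10⁻¹¹) × (1.90 × 10²⁷) × (1.56 × 10⁶) / (6.71 × 10⁸)³
   = 1.31 × 10⁻³ m/s²

1.31 × 10⁻³ m/s²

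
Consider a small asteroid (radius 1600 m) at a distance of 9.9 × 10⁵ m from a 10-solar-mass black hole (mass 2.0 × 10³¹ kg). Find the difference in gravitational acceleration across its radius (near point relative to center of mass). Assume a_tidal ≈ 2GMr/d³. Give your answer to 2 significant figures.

The tidal stretch is the gradient of GM/d² times the body's extent r, hence the 1/d³ dependence.
a_tidal = 2GMr/d³
        = 2 × (6.674 × 10⁻¹¹) × (2.0 × 10³¹) × (1600) / (9.9 × 10⁵)³
        = 4.4 × 10⁶ m/s²

4.4 × 10⁶ m/s²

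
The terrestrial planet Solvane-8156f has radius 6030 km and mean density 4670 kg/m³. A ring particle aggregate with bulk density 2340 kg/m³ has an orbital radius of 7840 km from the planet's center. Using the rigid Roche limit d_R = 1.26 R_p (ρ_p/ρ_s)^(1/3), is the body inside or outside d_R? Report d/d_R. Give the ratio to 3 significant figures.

d_R = 1.26 × (6030 km) × (4670/2340)^(1/3) = 9566 km
d/d_R = (7840) / (9566) = 0.820
Since d/d_R < 1, the body is inside the Roche limit.

inside; d/d_R ≈ 0.820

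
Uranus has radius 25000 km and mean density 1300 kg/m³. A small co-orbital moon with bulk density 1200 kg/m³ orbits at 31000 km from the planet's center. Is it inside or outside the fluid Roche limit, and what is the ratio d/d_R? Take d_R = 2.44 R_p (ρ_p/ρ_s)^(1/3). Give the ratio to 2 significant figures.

inside; d/d_R ≈ 0.49

d_R = 2.44 × (25000 km) × (1300/1200)^(1/3) = 62650 km
d/d_R = (31000) / (62650) = 0.49
Since d/d_R < 1, the body is inside the Roche limit.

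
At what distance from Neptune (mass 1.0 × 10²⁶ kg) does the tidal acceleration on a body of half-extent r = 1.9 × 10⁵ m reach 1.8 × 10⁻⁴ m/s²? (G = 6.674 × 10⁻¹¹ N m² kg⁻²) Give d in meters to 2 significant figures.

2.4 × 10⁸ m

2GMr/d³ = a_tidal  ⇒  d = (2GMr / a_tidal)^(1/3)
d = (2 × 6.674×10⁻¹¹ × (1.0 × 10²⁶) × (1.9 × 10⁵) / (1.8 × 10⁻⁴))^(1/3)
  = 2.4 × 10⁸ m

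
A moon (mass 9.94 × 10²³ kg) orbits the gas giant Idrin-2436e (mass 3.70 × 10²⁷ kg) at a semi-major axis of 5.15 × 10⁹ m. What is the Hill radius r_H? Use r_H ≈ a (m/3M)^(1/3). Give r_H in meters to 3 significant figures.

2.30 × 10⁸ m

r_H ≈ a (m/3M)^(1/3)
    = (5.15 × 10⁹) × (9.94 × 10²³ / (3 × 3.70 × 10²⁷))^(1/3)
    = 2.30 × 10⁸ m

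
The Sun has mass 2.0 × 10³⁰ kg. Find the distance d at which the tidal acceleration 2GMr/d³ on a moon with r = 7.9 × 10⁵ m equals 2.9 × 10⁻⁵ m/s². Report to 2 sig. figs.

1.9 × 10¹⁰ m

2GMr/d³ = a_tidal  ⇒  d = (2GMr / a_tidal)^(1/3)
d = (2 × 6.674×10⁻¹¹ × (2.0 × 10³⁰) × (7.9 × 10⁵) / (2.9 × 10⁻⁵))^(1/3)
  = 1.9 × 10¹⁰ m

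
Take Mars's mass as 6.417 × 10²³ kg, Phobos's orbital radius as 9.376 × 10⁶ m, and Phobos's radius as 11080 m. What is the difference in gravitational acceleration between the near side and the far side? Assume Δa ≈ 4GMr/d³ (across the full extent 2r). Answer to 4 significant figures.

Δa = 4GMr/d³
   = 4 × (6.674 × 10⁻¹¹) × (6.417 × 10²³) × (11080) / (9.376 × 10⁶)³
   = 2.303 × 10⁻³ m/s²

2.303 × 10⁻³ m/s²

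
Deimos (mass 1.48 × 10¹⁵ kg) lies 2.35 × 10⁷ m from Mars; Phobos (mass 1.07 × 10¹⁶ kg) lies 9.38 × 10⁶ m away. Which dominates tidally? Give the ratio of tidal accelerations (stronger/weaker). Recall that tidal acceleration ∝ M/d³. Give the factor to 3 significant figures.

Phobos, by a factor of ≈ 114

Compare M/d³ for the two perturbers:
Deimos: (1.48 × 10¹⁵) / (2.35 × 10⁷)³ = 1.140 × 10⁻⁷
Phobos: (1.07 × 10¹⁶) / (9.38 × 10⁶)³ = 1.297 × 10⁻⁵
Ratio (larger/smaller) = 114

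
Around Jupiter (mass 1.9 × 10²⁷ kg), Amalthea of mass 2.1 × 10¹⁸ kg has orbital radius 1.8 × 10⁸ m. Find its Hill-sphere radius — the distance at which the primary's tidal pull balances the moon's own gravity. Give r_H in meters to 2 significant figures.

1.3 × 10⁵ m

r_H ≈ a (m/3M)^(1/3)
    = (1.8 × 10⁸) × (2.1 × 10¹⁸ / (3 × 1.9 × 10²⁷))^(1/3)
    = 1.3 × 10⁵ m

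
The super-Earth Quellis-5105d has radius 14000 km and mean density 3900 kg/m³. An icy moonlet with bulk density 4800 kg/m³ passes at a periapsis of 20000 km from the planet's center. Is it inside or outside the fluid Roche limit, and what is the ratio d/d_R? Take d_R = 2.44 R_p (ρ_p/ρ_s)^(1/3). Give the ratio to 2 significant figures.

d_R = 2.44 × (14000 km) × (3900/4800)^(1/3) = 31880 km
d/d_R = (20000) / (31880) = 0.63
Since d/d_R < 1, the body is inside the Roche limit.

inside; d/d_R ≈ 0.63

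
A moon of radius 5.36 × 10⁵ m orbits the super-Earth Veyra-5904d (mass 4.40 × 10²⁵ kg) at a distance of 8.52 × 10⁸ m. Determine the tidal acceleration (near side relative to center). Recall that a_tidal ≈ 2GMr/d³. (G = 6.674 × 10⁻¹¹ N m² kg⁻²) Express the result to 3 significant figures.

Δa = 2GMr/d³
   = 2 × (6.674 × 10⁻¹¹) × (4.40 × 10²⁵) × (5.36 × 10⁵) / (8.52 × 10⁸)³
   = 5.09 × 10⁻⁶ m/s²

5.09 × 10⁻⁶ m/s²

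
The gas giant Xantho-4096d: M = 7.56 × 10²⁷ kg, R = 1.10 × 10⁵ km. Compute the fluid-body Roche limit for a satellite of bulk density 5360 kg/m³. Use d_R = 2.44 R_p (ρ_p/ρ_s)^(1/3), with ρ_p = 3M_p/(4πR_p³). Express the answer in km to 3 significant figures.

1.70 × 10⁵ km

ρ_p = 3M_p/(4πR_p³) = 3 × (7.56 × 10²⁷) / (4π × (1.10 × 10⁸ m)³) = 1360 kg/m³
d_R = 2.44 × 1.10 × 10⁵ km × (1360/5360)^(1/3)
    = 1.70 × 10⁵ km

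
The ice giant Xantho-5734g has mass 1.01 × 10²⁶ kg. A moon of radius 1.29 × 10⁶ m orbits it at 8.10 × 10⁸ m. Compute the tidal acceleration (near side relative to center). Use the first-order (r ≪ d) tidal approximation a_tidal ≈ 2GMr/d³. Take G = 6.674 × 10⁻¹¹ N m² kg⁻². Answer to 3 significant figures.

Δa = 2GMr/d³
   = 2 × (6.674 × 10⁻¹¹) × (1.01 × 10²⁶) × (1.29 × 10⁶) / (8.10 × 10⁸)³
   = 3.27 × 10⁻⁵ m/s²

3.27 × 10⁻⁵ m/s²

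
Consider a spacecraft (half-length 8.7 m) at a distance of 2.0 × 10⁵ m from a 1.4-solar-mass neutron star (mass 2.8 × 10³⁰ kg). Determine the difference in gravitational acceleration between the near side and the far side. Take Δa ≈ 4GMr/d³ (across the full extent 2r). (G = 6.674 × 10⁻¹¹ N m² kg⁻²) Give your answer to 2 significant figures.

8.1 × 10⁵ m/s²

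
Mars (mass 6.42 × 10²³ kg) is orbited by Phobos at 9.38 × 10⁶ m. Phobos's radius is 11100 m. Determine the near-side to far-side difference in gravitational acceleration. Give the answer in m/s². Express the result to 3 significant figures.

Δg = 4GMr/d³
   = 4 × (6.674 × 10⁻¹¹) × (6.42 × 10²³) × (11100) / (9.38 × 10⁶)³
   = 2.31 × 10⁻³ m/s²

2.31 × 10⁻³ m/s²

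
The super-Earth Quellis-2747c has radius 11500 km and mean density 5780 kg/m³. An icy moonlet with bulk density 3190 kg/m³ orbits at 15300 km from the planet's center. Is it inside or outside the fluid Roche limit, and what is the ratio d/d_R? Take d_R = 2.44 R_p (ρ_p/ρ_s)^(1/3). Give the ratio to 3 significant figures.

d_R = 2.44 × (11500 km) × (5780/3190)^(1/3) = 34210 km
d/d_R = (15300) / (34210) = 0.447
Since d/d_R < 1, the body is inside the Roche limit.

inside; d/d_R ≈ 0.447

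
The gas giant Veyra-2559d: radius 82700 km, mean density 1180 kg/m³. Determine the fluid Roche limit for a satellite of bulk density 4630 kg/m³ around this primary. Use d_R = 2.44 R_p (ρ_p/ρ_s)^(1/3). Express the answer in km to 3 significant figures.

d_R = 2.44 × 82700 km × (1180/4630)^(1/3)
    = 1.28 × 10⁵ km

1.28 × 10⁵ km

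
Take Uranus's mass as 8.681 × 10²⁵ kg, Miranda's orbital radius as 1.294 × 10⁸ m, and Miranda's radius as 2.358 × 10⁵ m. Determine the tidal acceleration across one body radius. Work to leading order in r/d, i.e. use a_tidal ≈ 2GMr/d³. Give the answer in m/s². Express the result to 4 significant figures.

Since r ≪ d, expand the inverse-square field across one radius to get the leading 2GMr/d³ term.
Δa = 2GMr/d³
   = 2 × (6.674 × 10⁻¹¹) × (8.681 × 10²⁵) × (2.358 × 10⁵) / (1.294 × 10⁸)³
   = 1.261 × 10⁻³ m/s²

1.261 × 10⁻³ m/s²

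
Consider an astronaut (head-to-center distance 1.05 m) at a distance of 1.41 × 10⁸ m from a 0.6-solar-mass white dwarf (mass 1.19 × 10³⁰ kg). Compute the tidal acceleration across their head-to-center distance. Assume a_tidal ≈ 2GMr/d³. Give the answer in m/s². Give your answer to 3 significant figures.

a_tidal = 2GMr/d³
        = 2 × (6.674 × 10⁻¹¹) × (1.19 × 10³⁰) × (1.05) / (1.41 × 10⁸)³
        = 5.95 × 10⁻⁵ m/s²

5.95 × 10⁻⁵ m/s²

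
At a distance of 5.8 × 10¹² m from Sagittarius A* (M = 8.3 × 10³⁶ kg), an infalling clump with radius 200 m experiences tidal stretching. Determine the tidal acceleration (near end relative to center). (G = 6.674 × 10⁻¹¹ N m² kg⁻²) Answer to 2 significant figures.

Δg = 2GMr/d³
   = 2 × (6.674 × 10⁻¹¹) × (8.3 × 10³⁶) × (200) / (5.8 × 10¹²)³
   = 1.1 × 10⁻⁹ m/s²

1.1 × 10⁻⁹ m/s²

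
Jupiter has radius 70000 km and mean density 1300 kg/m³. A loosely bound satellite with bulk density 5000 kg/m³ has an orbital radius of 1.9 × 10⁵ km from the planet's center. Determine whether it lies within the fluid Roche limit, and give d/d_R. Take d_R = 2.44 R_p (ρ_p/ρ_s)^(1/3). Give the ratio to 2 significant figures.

d_R = 2.44 × (70000 km) × (1300/5000)^(1/3) = 1.090 × 10⁵ km
d/d_R = (1.9 × 10⁵) / (1.090 × 10⁵) = 1.7
Since d/d_R > 1, the body is outside the Roche limit.

outside; d/d_R ≈ 1.7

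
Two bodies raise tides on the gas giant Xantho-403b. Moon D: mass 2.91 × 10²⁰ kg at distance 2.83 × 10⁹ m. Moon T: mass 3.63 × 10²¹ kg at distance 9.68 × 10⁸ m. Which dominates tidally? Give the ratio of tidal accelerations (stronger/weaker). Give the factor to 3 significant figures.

Moon T, by a factor of ≈ 312

Tidal acceleration ∝ M/d³, so compare M/d³ for each.
Moon D: (2.91 × 10²⁰) / (2.83 × 10⁹)³ = 1.284 × 10⁻⁸
Moon T: (3.63 × 10²¹) / (9.68 × 10⁸)³ = 4.002 × 10⁻⁶
Ratio (larger/smaller) = 312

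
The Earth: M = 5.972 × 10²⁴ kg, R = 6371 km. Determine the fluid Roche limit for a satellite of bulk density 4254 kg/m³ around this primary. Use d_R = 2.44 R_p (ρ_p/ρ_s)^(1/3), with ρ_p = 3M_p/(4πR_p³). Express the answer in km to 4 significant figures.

16950 km

ρ_p = 3M_p/(4πR_p³) = 3 × (5.972 × 10²⁴) / (4π × (6.371 × 10⁶ m)³) = 5513 kg/m³
d_R = 2.44 × 6371 km × (5513/4254)^(1/3)
    = 16950 km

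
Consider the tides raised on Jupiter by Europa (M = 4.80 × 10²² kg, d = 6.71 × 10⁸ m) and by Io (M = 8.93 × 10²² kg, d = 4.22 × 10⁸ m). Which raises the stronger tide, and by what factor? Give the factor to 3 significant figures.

Io, by a factor of ≈ 7.48

The tide-raising term goes as M/d³ (the gradient of a 1/d² field).
Europa: (4.80 × 10²²) / (6.71 × 10⁸)³ = 1.589 × 10⁻⁴
Io: (8.93 × 10²²) / (4.22 × 10⁸)³ = 1.188 × 10⁻³
Ratio (larger/smaller) = 7.48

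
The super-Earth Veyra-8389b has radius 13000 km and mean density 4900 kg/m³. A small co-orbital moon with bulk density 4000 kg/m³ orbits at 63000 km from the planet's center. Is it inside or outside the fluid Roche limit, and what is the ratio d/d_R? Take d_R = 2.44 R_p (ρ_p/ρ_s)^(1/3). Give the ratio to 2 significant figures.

d_R = 2.44 × (13000 km) × (4900/4000)^(1/3) = 33940 km
d/d_R = (63000) / (33940) = 1.9
Since d/d_R > 1, the body is outside the Roche limit.

outside; d/d_R ≈ 1.9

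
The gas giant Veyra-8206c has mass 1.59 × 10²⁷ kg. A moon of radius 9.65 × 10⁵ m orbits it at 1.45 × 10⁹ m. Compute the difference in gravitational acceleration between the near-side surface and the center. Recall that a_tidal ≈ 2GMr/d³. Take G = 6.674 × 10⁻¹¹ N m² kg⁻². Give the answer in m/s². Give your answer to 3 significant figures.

6.72 × 10⁻⁵ m/s²

Since r ≪ d, expand the inverse-square field across one radius to get the leading 2GMr/d³ term.
Δa = 2GMr/d³
   = 2 × (6.674 × 10⁻¹¹) × (1.59 × 10²⁷) × (9.65 × 10⁵) / (1.45 × 10⁹)³
   = 6.72 × 10⁻⁵ m/s²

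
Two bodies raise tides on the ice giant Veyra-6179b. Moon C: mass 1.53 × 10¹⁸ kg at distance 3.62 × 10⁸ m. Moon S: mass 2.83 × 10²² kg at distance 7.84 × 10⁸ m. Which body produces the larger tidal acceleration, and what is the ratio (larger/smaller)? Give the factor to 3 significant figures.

The tide-raising term goes as M/d³ (the gradient of a 1/d² field).
Moon C: (1.53 × 10¹⁸) / (3.62 × 10⁸)³ = 3.225 × 10⁻⁸
Moon S: (2.83 × 10²²) / (7.84 × 10⁸)³ = 5.873 × 10⁻⁵
Ratio (larger/smaller) = 1820

Moon S, by a factor of ≈ 1820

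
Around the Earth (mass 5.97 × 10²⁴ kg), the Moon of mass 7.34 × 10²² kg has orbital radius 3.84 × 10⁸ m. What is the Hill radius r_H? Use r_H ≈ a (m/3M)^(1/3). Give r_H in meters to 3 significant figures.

6.15 × 10⁷ m

r_H ≈ a (m/3M)^(1/3)
    = (3.84 × 10⁸) × (7.34 × 10²² / (3 × 5.97 × 10²⁴))^(1/3)
    = 6.15 × 10⁷ m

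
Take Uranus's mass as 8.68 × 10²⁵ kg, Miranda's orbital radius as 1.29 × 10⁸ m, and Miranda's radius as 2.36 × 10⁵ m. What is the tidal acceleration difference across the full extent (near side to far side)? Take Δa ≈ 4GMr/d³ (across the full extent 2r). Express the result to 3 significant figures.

2.55 × 10⁻³ m/s²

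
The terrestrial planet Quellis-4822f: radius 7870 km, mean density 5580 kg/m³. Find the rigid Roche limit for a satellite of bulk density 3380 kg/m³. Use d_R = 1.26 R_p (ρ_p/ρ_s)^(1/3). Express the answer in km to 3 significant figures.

d_R = 1.26 × 7870 km × (5580/3380)^(1/3)
    = 11700 km

11700 km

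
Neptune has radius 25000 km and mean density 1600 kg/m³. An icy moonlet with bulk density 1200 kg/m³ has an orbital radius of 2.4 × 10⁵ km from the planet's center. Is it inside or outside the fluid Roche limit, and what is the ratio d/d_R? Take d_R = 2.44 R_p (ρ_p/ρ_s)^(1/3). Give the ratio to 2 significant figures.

outside; d/d_R ≈ 3.6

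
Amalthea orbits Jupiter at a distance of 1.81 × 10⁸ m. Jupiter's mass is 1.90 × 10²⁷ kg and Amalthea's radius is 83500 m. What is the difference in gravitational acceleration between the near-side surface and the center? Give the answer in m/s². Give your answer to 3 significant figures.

3.57 × 10⁻³ m/s²

Since r ≪ d, expand the inverse-square field across one radius to get the leading 2GMr/d³ term.
a_tidal = 2GMr/d³
        = 2 × (6.674 × 10⁻¹¹) × (1.90 × 10²⁷) × (83500) / (1.81 × 10⁸)³
        = 3.57 × 10⁻³ m/s²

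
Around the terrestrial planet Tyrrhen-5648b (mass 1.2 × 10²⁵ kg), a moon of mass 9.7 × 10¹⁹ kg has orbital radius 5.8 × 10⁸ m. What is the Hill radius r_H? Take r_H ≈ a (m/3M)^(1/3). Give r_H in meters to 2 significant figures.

r_H ≈ a (m/3M)^(1/3)
    = (5.8 × 10⁸) × (9.7 × 10¹⁹ / (3 × 1.2 × 10²⁵))^(1/3)
    = 8.1 × 10⁶ m

8.1 × 10⁶ m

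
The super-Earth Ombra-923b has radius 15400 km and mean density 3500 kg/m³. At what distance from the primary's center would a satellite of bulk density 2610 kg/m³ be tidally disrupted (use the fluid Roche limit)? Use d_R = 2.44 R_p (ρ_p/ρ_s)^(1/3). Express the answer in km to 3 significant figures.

d_R = 2.44 × 15400 km × (3500/2610)^(1/3)
    = 41400 km

41400 km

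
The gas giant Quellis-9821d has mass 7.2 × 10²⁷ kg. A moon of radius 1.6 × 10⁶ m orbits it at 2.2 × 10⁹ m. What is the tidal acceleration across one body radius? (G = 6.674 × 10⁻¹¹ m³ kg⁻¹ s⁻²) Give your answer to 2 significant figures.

Differencing GM/(d−r)² and GM/d² to first order in r/d gives 2GMr/d³.
Δa = 2GMr/d³
   = 2 × (6.674 × 10⁻¹¹) × (7.2 × 10²⁷) × (1.6 × 10⁶) / (2.2 × 10⁹)³
   = 1.4 × 10⁻⁴ m/s²

1.4 × 10⁻⁴ m/s²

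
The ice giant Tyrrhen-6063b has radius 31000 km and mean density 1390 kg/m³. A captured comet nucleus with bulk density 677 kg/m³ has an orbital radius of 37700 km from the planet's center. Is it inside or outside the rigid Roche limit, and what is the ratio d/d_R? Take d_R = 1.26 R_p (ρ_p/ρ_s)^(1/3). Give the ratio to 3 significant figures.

d_R = 1.26 × (31000 km) × (1390/677)^(1/3) = 49640 km
d/d_R = (37700) / (49640) = 0.759
Since d/d_R < 1, the body is inside the Roche limit.

inside; d/d_R ≈ 0.759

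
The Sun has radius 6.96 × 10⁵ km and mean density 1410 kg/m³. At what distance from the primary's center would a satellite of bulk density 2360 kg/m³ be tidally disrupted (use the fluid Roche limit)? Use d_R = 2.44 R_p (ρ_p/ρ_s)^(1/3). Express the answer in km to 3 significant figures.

1.43 × 10⁶ km

d_R = 2.44 × 6.96 × 10⁵ km × (1410/2360)^(1/3)
    = 1.43 × 10⁶ km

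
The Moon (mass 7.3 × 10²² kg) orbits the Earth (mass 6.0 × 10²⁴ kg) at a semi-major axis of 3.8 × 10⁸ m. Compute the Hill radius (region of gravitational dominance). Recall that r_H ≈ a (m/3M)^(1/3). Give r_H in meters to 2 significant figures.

6.1 × 10⁷ m

r_H ≈ a (m/3M)^(1/3)
    = (3.8 × 10⁸) × (7.3 × 10²² / (3 × 6.0 × 10²⁴))^(1/3)
    = 6.1 × 10⁷ m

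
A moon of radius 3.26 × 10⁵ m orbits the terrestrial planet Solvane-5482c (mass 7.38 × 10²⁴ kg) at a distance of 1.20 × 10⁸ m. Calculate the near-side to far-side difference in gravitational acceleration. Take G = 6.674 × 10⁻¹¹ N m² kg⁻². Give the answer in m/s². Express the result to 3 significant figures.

3.72 × 10⁻⁴ m/s²

Δg = 4GMr/d³
   = 4 × (6.674 × 10⁻¹¹) × (7.38 × 10²⁴) × (3.26 × 10⁵) / (1.20 × 10⁸)³
   = 3.72 × 10⁻⁴ m/s²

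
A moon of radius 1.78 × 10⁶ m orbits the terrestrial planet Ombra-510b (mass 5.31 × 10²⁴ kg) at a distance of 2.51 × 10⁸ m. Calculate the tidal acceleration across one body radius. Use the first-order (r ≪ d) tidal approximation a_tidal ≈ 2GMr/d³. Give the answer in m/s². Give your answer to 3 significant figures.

7.98 × 10⁻⁵ m/s²

a_tidal = 2GMr/d³
        = 2 × (6.674 × 10⁻¹¹) × (5.31 × 10²⁴) × (1.78 × 10⁶) / (2.51 × 10⁸)³
        = 7.98 × 10⁻⁵ m/s²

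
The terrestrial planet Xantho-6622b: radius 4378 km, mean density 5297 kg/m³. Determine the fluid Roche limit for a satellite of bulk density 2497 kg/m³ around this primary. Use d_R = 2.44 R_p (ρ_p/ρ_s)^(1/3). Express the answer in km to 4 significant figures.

13730 km

d_R = 2.44 × 4378 km × (5297/2497)^(1/3)
    = 13730 km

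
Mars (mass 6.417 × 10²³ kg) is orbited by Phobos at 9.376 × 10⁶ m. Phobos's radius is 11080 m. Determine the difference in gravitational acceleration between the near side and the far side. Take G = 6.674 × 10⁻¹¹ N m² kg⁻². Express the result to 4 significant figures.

Δg = 4GMr/d³
   = 4 × (6.674 × 10⁻¹¹) × (6.417 × 10²³) × (11080) / (9.376 × 10⁶)³
   = 2.303 × 10⁻³ m/s²

2.303 × 10⁻³ m/s²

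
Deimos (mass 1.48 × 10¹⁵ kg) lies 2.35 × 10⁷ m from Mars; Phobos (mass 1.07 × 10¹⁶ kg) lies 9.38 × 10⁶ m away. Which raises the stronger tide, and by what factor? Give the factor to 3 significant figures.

Phobos, by a factor of ≈ 114

Compare M/d³ for the two perturbers:
Deimos: (1.48 × 10¹⁵) / (2.35 × 10⁷)³ = 1.140 × 10⁻⁷
Phobos: (1.07 × 10¹⁶) / (9.38 × 10⁶)³ = 1.297 × 10⁻⁵
Ratio (larger/smaller) = 114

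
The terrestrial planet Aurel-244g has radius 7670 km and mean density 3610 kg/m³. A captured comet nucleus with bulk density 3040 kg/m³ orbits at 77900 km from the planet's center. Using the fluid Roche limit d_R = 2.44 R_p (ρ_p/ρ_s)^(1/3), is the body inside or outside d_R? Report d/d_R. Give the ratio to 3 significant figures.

d_R = 2.44 × (7670 km) × (3610/3040)^(1/3) = 19820 km
d/d_R = (77900) / (19820) = 3.93
Since d/d_R > 1, the body is outside the Roche limit.

outside; d/d_R ≈ 3.93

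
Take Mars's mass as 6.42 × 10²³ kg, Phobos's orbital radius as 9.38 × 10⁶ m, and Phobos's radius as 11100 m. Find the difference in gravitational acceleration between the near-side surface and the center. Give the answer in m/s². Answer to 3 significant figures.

1.15 × 10⁻³ m/s²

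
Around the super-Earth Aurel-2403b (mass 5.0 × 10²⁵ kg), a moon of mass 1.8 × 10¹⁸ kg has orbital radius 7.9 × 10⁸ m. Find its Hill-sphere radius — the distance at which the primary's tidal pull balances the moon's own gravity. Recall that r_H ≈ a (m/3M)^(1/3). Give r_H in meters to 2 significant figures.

r_H ≈ a (m/3M)^(1/3)
    = (7.9 × 10⁸) × (1.8 × 10¹⁸ / (3 × 5.0 × 10²⁵))^(1/3)
    = 1.8 × 10⁶ m

1.8 × 10⁶ m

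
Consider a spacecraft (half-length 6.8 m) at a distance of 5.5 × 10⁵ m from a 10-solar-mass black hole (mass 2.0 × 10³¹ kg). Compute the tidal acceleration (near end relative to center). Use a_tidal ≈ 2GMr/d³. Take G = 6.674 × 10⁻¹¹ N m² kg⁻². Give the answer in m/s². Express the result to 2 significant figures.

The tidal stretch is the gradient of GM/d² times the body's extent r, hence the 1/d³ dependence.
a_tidal = 2GMr/d³
        = 2 × (6.674 × 10⁻¹¹) × (2.0 × 10³¹) × (6.8) / (5.5 × 10⁵)³
        = 1.1 × 10⁵ m/s²

1.1 × 10⁵ m/s²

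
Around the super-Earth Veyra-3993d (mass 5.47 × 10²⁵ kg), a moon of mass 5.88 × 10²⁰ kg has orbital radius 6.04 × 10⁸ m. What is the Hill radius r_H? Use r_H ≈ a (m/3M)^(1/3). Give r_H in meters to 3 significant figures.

9.24 × 10⁶ m

r_H ≈ a (m/3M)^(1/3)
    = (6.04 × 10⁸) × (5.88 × 10²⁰ / (3 × 5.47 × 10²⁵))^(1/3)
    = 9.24 × 10⁶ m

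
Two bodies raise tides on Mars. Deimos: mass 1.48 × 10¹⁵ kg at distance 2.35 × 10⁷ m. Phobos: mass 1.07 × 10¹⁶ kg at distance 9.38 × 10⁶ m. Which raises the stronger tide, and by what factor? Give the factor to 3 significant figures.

Phobos, by a factor of ≈ 114

Compare M/d³ for the two perturbers:
Deimos: (1.48 × 10¹⁵) / (2.35 × 10⁷)³ = 1.140 × 10⁻⁷
Phobos: (1.07 × 10¹⁶) / (9.38 × 10⁶)³ = 1.297 × 10⁻⁵
Ratio (larger/smaller) = 114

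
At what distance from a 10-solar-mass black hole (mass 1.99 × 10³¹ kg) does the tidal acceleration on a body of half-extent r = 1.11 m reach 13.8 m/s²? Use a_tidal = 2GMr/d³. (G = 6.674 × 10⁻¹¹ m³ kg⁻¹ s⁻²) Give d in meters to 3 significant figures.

5.98 × 10⁶ m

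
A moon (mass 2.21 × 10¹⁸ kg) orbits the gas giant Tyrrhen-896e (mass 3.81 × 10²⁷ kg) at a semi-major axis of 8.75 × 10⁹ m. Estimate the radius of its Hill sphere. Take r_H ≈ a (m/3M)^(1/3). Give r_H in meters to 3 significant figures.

5.06 × 10⁶ m

r_H ≈ a (m/3M)^(1/3)
    = (8.75 × 10⁹) × (2.21 × 10¹⁸ / (3 × 3.81 × 10²⁷))^(1/3)
    = 5.06 × 10⁶ m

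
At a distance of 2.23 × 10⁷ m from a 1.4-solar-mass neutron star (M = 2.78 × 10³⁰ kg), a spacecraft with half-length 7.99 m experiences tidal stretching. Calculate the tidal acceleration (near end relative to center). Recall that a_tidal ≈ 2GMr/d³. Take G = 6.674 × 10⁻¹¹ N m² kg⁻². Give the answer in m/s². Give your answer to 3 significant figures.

2.67 × 10⁻¹ m/s²

a_tidal = 2GMr/d³
        = 2 × (6.674 × 10⁻¹¹) × (2.78 × 10³⁰) × (7.99) / (2.23 × 10⁷)³
        = 2.67 × 10⁻¹ m/s²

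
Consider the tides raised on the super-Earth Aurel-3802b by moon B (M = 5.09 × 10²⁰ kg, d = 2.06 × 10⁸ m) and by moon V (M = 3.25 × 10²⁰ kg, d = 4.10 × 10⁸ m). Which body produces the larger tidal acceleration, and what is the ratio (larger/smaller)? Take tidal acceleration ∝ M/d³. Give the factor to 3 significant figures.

Compare M/d³ for the two perturbers:
Moon B: (5.09 × 10²⁰) / (2.06 × 10⁸)³ = 5.823 × 10⁻⁵
Moon V: (3.25 × 10²⁰) / (4.10 × 10⁸)³ = 4.716 × 10⁻⁶
Ratio (larger/smaller) = 12.3

Moon B, by a factor of ≈ 12.3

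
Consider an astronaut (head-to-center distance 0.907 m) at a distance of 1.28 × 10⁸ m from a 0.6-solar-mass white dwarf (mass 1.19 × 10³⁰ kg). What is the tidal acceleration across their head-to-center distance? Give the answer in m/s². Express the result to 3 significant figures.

6.87 × 10⁻⁵ m/s²

Differencing GM/(d−r)² and GM/d² to first order in r/d gives 2GMr/d³.
a_tidal = 2GMr/d³
        = 2 × (6.674 × 10⁻¹¹) × (1.19 × 10³⁰) × (0.907) / (1.28 × 10⁸)³
        = 6.87 × 10⁻⁵ m/s²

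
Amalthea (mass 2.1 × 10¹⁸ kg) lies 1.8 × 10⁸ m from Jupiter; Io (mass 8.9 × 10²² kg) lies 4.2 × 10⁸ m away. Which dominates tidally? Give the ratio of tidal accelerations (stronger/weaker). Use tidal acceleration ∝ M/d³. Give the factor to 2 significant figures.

The tide-raising term goes as M/d³ (the gradient of a 1/d² field).
Amalthea: (2.1 × 10¹⁸) / (1.8 × 10⁸)³ = 3.601 × 10⁻⁷
Io: (8.9 × 10²²) / (4.2 × 10⁸)³ = 1.201 × 10⁻³
Ratio (larger/smaller) = 3300

Io, by a factor of ≈ 3300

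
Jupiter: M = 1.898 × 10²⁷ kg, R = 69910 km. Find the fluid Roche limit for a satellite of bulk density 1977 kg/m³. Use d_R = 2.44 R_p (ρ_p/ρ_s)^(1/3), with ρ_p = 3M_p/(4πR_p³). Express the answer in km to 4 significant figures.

1.493 × 10⁵ km

ρ_p = 3M_p/(4πR_p³) = 3 × (1.898 × 10²⁷) / (4π × (6.991 × 10⁷ m)³) = 1326 kg/m³
d_R = 2.44 × 69910 km × (1326/1977)^(1/3)
    = 1.493 × 10⁵ km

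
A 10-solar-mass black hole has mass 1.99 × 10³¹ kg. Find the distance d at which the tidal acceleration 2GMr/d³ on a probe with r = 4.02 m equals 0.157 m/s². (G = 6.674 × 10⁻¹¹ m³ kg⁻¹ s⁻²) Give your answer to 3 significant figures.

4.08 × 10⁷ m

2GMr/d³ = a_tidal  ⇒  d = (2GMr / a_tidal)^(1/3)
d = (2 × 6.674×10⁻¹¹ × (1.99 × 10³¹) × (4.02) / (0.157))^(1/3)
  = 4.08 × 10⁷ m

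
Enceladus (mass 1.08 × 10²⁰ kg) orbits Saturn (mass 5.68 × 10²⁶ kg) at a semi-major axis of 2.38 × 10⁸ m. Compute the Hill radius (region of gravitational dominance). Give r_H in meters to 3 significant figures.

9.49 × 10⁵ m

r_H ≈ a (m/3M)^(1/3)
    = (2.38 × 10⁸) × (1.08 × 10²⁰ / (3 × 5.68 × 10²⁶))^(1/3)
    = 9.49 × 10⁵ m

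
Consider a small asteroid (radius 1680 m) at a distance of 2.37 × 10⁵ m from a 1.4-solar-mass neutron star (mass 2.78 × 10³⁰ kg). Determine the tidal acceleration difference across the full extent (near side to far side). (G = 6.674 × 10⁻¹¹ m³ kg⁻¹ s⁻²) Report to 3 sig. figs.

9.37 × 10⁷ m/s²

Δg = 4GMr/d³
   = 4 × (6.674 × 10⁻¹¹) × (2.78 × 10³⁰) × (1680) / (2.37 × 10⁵)³
   = 9.37 × 10⁷ m/s²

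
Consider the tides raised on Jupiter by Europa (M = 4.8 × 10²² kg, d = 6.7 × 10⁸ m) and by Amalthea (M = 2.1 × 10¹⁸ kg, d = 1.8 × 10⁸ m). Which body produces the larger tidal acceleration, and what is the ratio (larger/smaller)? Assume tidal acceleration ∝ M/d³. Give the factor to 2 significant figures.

Europa, by a factor of ≈ 440

The tide-raising term goes as M/d³ (the gradient of a 1/d² field).
Europa: (4.8 × 10²²) / (6.7 × 10⁸)³ = 1.596 × 10⁻⁴
Amalthea: (2.1 × 10¹⁸) / (1.8 × 10⁸)³ = 3.601 × 10⁻⁷
Ratio (larger/smaller) = 440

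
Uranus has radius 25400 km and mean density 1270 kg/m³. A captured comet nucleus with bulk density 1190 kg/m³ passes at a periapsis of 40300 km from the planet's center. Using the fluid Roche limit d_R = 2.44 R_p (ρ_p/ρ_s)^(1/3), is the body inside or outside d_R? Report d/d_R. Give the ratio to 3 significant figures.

d_R = 2.44 × (25400 km) × (1270/1190)^(1/3) = 63330 km
d/d_R = (40300) / (63330) = 0.636
Since d/d_R < 1, the body is inside the Roche limit.

inside; d/d_R ≈ 0.636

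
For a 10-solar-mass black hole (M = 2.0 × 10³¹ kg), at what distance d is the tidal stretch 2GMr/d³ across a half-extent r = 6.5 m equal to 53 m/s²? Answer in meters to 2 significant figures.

2GMr/d³ = a_tidal  ⇒  d = (2GMr / a_tidal)^(1/3)
d = (2 × 6.674×10⁻¹¹ × (2.0 × 10³¹) × (6.5) / (53))^(1/3)
  = 6.9 × 10⁶ m

6.9 × 10⁶ m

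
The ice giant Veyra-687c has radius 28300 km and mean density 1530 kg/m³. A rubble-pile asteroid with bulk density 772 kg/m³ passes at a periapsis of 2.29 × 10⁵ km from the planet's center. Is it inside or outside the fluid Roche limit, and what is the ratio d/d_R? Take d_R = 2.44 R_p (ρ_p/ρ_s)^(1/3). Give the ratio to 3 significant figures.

outside; d/d_R ≈ 2.64

d_R = 2.44 × (28300 km) × (1530/772)^(1/3) = 86740 km
d/d_R = (2.29 × 10⁵) / (86740) = 2.64
Since d/d_R > 1, the body is outside the Roche limit.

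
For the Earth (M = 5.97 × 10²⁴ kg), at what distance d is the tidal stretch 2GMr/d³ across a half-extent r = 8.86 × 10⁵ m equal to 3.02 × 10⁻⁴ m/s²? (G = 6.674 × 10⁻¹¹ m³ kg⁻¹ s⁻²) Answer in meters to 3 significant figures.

2GMr/d³ = a_tidal  ⇒  d = (2GMr / a_tidal)^(1/3)
d = (2 × 6.674×10⁻¹¹ × (5.97 × 10²⁴) × (8.86 × 10⁵) / (3.02 × 10⁻⁴))^(1/3)
  = 1.33 × 10⁸ m

1.33 × 10⁸ m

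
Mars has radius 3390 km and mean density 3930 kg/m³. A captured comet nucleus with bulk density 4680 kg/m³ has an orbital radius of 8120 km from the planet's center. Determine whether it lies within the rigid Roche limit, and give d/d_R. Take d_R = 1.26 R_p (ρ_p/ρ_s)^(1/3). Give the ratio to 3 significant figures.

d_R = 1.26 × (3390 km) × (3930/4680)^(1/3) = 4030 km
d/d_R = (8120) / (4030) = 2.01
Since d/d_R > 1, the body is outside the Roche limit.

outside; d/d_R ≈ 2.01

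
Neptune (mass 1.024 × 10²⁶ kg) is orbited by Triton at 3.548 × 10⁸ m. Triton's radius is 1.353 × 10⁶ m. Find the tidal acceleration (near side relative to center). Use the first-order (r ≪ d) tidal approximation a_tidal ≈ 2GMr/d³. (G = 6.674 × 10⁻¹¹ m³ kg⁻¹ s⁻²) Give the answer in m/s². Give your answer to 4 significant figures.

4.141 × 10⁻⁴ m/s²

a_tidal = 2GMr/d³
        = 2 × (6.674 × 10⁻¹¹) × (1.024 × 10²⁶) × (1.353 × 10⁶) / (3.548 × 10⁸)³
        = 4.141 × 10⁻⁴ m/s²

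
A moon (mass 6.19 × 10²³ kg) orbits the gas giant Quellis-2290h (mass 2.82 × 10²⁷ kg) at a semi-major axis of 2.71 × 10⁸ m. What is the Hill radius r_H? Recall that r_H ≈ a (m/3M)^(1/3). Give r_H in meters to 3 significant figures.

r_H ≈ a (m/3M)^(1/3)
    = (2.71 × 10⁸) × (6.19 × 10²³ / (3 × 2.82 × 10²⁷))^(1/3)
    = 1.13 × 10⁷ m

1.13 × 10⁷ m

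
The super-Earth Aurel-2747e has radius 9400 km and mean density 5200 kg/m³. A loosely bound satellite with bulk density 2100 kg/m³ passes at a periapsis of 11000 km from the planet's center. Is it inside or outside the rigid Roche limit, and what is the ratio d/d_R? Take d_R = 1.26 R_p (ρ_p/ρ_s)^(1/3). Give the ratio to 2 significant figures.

d_R = 1.26 × (9400 km) × (5200/2100)^(1/3) = 16020 km
d/d_R = (11000) / (16020) = 0.69
Since d/d_R < 1, the body is inside the Roche limit.

inside; d/d_R ≈ 0.69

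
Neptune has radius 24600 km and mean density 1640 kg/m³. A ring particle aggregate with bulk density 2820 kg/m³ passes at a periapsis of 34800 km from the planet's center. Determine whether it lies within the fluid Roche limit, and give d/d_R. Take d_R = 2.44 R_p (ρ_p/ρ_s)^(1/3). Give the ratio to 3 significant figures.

inside; d/d_R ≈ 0.695

d_R = 2.44 × (24600 km) × (1640/2820)^(1/3) = 50100 km
d/d_R = (34800) / (50100) = 0.695
Since d/d_R < 1, the body is inside the Roche limit.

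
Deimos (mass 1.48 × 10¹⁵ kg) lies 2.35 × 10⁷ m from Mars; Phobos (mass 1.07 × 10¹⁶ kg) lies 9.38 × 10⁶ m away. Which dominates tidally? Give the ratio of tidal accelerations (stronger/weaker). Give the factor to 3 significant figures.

Phobos, by a factor of ≈ 114

Tidal stretch scales as M/d³; compute that for each body.
Deimos: (1.48 × 10¹⁵) / (2.35 × 10⁷)³ = 1.140 × 10⁻⁷
Phobos: (1.07 × 10¹⁶) / (9.38 × 10⁶)³ = 1.297 × 10⁻⁵
Ratio (larger/smaller) = 114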